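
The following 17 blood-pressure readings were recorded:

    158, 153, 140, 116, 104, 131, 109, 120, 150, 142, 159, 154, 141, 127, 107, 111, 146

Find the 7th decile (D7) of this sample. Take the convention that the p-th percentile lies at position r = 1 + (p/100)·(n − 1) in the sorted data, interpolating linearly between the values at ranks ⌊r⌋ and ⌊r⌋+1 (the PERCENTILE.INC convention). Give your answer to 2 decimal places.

Sorted: 104, 107, 109, 111, 116, 120, 127, 131, 140, 141, 142, 146, 150, 153, 154, 158, 159.
n = 17.
r = 1 + (70/100)·(17 − 1) = 1 + 11.2 = 12.2.
Rank 12 is 146 and rank 13 is 150.
Interpolate: 146 + 0.2·(150 − 146) = 146 + 0.2·4 = 146.8.

146.80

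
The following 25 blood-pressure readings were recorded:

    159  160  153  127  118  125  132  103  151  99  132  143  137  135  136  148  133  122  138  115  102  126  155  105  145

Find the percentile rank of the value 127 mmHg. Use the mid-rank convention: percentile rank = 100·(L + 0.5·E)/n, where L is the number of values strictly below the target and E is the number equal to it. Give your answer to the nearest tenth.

38.0

Sorted: 99, 102, 103, 105, 115, 118, 122, 125, 126, 127, 132, 132, 133, 135, 136, 137, 138, 143, 145, 148, 151, 153, 155, 159, 160.
Count below 127: L = 9; count equal: E = 1; n = 25.
Percentile rank = 100·(9 + 0.5·1)/25 = 100·9.5/25 = 38.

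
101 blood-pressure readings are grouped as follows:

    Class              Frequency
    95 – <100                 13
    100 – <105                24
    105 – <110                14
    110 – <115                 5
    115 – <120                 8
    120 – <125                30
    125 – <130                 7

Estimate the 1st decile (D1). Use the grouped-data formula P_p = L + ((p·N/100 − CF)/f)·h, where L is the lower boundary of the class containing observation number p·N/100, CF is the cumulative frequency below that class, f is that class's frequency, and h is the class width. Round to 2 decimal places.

N = 101; target position k = 10/100 · 101 = 10.1.
Cumulative frequencies: 13, 37, 51, 56, 64, 94, 101.
Observation 10.1 falls in the class 95 – <100.
L = 95, CF = 0, f = 13, h = 5.
P10 = 95 + ((10.1 − 0)/13)·5 = 95 + 3.88462 = 98.8846.

98.88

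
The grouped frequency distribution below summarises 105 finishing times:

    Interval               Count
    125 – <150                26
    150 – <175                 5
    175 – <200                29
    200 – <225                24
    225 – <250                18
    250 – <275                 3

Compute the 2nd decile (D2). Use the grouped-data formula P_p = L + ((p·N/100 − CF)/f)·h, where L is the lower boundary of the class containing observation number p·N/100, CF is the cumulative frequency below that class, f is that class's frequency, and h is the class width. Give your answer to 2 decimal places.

145.19

N = 105; target position k = 20/100 · 105 = 21.
Cumulative frequencies: 26, 31, 60, 84, 102, 105.
Observation 21 falls in the class 125 – <150.
L = 125, CF = 0, f = 26, h = 25.
P20 = 125 + ((21 − 0)/26)·25 = 125 + 20.1923 = 145.192.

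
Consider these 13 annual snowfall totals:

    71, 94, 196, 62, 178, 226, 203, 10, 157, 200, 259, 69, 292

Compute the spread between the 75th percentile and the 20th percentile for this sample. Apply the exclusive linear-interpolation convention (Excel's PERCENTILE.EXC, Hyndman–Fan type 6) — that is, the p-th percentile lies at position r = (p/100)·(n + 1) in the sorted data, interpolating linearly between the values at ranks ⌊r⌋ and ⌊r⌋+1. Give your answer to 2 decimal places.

Sorted: 10, 62, 69, 71, 94, 157, 178, 196, 200, 203, 226, 259, 292.
n = 13.
P20: r = 2.8; ranks 2–3 are 62, 69; interpolating gives 67.6.
P75: r = 10.5; ranks 10–11 are 203, 226; interpolating gives 214.5.
Difference: 214.5 − 67.6 = 146.9.

146.90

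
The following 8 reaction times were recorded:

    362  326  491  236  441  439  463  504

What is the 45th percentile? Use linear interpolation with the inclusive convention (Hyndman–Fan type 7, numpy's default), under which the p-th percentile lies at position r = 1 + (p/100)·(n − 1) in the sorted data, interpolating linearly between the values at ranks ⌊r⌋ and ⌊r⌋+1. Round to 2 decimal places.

Sorted: 236, 326, 362, 439, 441, 463, 491, 504.
n = 8.
r = 1 + (45/100)·(8 − 1) = 1 + 3.15 = 4.15.
Rank 4 is 439 and rank 5 is 441.
Interpolate: 439 + 0.15·(441 − 439) = 439 + 0.15·2 = 439.3.

439.30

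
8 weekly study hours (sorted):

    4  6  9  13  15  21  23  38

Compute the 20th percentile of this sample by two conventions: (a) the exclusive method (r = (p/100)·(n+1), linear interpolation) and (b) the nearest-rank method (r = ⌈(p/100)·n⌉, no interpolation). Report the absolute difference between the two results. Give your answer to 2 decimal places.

n = 8.
(a) r = 1.8; between ranks 1 (4) and 2 (6): 5.6.
(b) the nearest-rank method: rank 2 → 6.
|5.6 − 6| = 0.4.

0.40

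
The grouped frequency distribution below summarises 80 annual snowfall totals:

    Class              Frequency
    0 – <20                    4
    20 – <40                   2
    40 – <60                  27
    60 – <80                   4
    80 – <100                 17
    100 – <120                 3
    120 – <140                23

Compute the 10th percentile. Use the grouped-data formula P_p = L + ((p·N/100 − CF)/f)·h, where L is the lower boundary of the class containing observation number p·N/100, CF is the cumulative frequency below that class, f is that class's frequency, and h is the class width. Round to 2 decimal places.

N = 80; target position k = 10/100 · 80 = 8.
Cumulative frequencies: 4, 6, 33, 37, 54, 57, 80.
Observation 8 falls in the class 40 – <60.
L = 40, CF = 6, f = 27, h = 20.
P10 = 40 + ((8 − 6)/27)·20 = 40 + 1.48148 = 41.4815.

41.48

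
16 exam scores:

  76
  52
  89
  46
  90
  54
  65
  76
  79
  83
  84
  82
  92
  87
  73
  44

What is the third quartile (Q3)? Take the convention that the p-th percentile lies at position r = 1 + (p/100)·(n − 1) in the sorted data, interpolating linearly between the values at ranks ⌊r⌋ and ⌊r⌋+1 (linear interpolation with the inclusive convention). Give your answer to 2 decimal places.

Sorted: 44, 46, 52, 54, 65, 73, 76, 76, 79, 82, 83, 84, 87, 89, 90, 92.
n = 16.
r = 1 + (75/100)·(16 − 1) = 1 + 11.25 = 12.25.
Rank 12 is 84 and rank 13 is 87.
Interpolate: 84 + 0.25·(87 − 84) = 84 + 0.25·3 = 84.75.

84.75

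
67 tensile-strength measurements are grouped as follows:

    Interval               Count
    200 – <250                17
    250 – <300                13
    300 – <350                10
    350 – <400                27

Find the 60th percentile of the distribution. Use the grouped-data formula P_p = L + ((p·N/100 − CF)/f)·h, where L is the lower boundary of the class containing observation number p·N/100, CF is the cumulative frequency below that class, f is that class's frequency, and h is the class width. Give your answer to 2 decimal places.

N = 67; target position k = 60/100 · 67 = 40.2.
Cumulative frequencies: 17, 30, 40, 67.
Observation 40.2 falls in the class 350 – <400.
L = 350, CF = 40, f = 27, h = 50.
P60 = 350 + ((40.2 − 40)/27)·50 = 350 + 0.37037 = 350.37.

350.37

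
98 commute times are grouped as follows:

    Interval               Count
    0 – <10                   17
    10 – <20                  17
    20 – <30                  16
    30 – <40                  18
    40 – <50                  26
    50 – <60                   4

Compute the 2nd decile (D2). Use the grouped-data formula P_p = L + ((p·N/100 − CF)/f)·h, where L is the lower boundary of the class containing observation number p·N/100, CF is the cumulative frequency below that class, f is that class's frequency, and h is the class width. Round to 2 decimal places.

N = 98; target position k = 20/100 · 98 = 19.6.
Cumulative frequencies: 17, 34, 50, 68, 94, 98.
Observation 19.6 falls in the class 10 – <20.
L = 10, CF = 17, f = 17, h = 10.
P20 = 10 + ((19.6 − 17)/17)·10 = 10 + 1.52941 = 11.5294.

11.53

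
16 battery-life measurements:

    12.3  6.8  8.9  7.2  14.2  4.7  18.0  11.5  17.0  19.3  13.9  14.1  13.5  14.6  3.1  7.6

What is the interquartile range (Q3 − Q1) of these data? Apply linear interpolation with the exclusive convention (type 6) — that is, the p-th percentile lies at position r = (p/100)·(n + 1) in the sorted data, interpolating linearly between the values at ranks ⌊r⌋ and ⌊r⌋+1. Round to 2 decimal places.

7.20

Sorted: 3.1, 4.7, 6.8, 7.2, 7.6, 8.9, 11.5, 12.3, 13.5, 13.9, 14.1, 14.2, 14.6, 17.0, 18.0, 19.3.
n = 16.
P25: r = 4.25; ranks 4–5 are 7.2, 7.6; interpolating gives 7.3.
P75: r = 12.75; ranks 12–13 are 14.2, 14.6; interpolating gives 14.5.
Difference: 14.5 − 7.3 = 7.2.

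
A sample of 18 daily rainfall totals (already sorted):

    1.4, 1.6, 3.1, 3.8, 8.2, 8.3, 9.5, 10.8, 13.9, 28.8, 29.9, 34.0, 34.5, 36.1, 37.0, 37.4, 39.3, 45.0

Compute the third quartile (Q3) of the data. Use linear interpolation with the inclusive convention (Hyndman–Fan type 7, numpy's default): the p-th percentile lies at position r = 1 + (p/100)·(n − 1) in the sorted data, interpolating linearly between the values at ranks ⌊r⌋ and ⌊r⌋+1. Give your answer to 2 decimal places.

n = 18.
r = 1 + (75/100)·(18 − 1) = 1 + 12.75 = 13.75.
Rank 13 is 34.5 and rank 14 is 36.1.
Interpolate: 34.5 + 0.75·(36.1 − 34.5) = 34.5 + 0.75·1.6 = 35.7.

35.70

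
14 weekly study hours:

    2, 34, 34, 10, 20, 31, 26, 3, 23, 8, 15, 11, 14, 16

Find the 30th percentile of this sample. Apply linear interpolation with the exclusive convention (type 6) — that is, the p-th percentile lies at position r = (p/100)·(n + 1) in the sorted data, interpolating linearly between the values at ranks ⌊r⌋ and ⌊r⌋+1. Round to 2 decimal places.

Sorted: 2, 3, 8, 10, 11, 14, 15, 16, 20, 23, 26, 31, 34, 34.
n = 14.
r = (30/100)·(14 + 1) = 4.5.
Rank 4 is 10 and rank 5 is 11.
Interpolate: 10 + 0.5·(11 − 10) = 10 + 0.5·1 = 10.5.

10.50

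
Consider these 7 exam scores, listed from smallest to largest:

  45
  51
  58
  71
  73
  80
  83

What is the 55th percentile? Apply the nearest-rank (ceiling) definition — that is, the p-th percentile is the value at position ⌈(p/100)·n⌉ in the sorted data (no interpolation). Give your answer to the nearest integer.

n = 7.
Position = ⌈55/100 · 7⌉ = ⌈3.85⌉ = 4.
The value at rank 4 is 71.

71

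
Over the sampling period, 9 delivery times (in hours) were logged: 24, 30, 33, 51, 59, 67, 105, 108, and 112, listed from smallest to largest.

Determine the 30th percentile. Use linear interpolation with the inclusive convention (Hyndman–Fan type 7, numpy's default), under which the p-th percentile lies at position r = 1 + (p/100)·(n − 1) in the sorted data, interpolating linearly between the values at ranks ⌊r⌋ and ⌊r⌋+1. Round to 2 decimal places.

n = 9.
r = 1 + (30/100)·(9 − 1) = 1 + 2.4 = 3.4.
Rank 3 is 33 and rank 4 is 51.
Interpolate: 33 + 0.4·(51 − 33) = 33 + 0.4·18 = 40.2.

40.20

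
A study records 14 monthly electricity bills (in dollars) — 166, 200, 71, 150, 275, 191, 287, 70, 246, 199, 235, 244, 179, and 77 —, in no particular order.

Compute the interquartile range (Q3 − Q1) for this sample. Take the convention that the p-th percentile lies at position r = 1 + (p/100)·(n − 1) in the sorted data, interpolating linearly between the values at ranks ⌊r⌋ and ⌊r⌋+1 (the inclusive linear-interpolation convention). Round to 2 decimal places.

Sorted: 70, 71, 77, 150, 166, 179, 191, 199, 200, 235, 244, 246, 275, 287.
n = 14.
P25: r = 4.25; ranks 4–5 are 150, 166; interpolating gives 154.
P75: r = 10.75; ranks 10–11 are 235, 244; interpolating gives 241.75.
Difference: 241.75 − 154 = 87.75.

87.75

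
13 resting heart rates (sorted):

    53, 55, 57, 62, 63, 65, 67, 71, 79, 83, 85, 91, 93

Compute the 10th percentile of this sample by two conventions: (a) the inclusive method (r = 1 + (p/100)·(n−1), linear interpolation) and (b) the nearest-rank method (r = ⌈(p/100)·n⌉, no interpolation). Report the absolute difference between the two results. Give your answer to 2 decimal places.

0.40

n = 13.
(a) r = 2.2; between ranks 2 (55) and 3 (57): 55.4.
(b) the nearest-rank method: rank 2 → 55.
|55.4 − 55| = 0.4.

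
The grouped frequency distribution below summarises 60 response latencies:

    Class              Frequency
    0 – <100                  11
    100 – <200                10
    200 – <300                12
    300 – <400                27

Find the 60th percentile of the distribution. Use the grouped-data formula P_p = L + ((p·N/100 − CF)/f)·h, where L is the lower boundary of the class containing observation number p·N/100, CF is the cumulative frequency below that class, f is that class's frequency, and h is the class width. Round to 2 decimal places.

N = 60; target position k = 60/100 · 60 = 36.
Cumulative frequencies: 11, 21, 33, 60.
Observation 36 falls in the class 300 – <400.
L = 300, CF = 33, f = 27, h = 100.
P60 = 300 + ((36 − 33)/27)·100 = 300 + 11.1111 = 311.111.

311.11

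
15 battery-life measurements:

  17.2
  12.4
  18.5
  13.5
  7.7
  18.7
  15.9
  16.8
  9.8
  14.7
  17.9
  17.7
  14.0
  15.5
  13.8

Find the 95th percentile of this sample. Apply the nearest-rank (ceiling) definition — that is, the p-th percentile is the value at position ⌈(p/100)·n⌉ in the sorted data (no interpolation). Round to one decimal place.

Sorted: 7.7, 9.8, 12.4, 13.5, 13.8, 14.0, 14.7, 15.5, 15.9, 16.8, 17.2, 17.7, 17.9, 18.5, 18.7.
n = 15.
Position = ⌈95/100 · 15⌉ = ⌈14.25⌉ = 15.
The value at rank 15 is 18.7.

18.7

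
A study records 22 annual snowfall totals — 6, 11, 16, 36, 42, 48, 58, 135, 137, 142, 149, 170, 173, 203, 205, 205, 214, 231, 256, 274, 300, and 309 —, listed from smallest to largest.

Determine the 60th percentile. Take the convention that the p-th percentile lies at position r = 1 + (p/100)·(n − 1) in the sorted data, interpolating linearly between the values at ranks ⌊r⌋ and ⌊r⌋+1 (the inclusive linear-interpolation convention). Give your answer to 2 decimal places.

191.00

n = 22.
r = 1 + (60/100)·(22 − 1) = 1 + 12.6 = 13.6.
Rank 13 is 173 and rank 14 is 203.
Interpolate: 173 + 0.6·(203 − 173) = 173 + 0.6·30 = 191.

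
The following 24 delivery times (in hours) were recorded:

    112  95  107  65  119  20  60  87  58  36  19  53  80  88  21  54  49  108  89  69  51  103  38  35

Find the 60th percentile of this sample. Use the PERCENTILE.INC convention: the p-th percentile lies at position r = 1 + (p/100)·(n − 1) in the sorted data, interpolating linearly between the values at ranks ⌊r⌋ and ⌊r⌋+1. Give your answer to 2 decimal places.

77.80

Sorted: 19, 20, 21, 35, 36, 38, 49, 51, 53, 54, 58, 60, 65, 69, 80, 87, 88, 89, 95, 103, 107, 108, 112, 119.
n = 24.
r = 1 + (60/100)·(24 − 1) = 1 + 13.8 = 14.8.
Rank 14 is 69 and rank 15 is 80.
Interpolate: 69 + 0.8·(80 − 69) = 69 + 0.8·11 = 77.8.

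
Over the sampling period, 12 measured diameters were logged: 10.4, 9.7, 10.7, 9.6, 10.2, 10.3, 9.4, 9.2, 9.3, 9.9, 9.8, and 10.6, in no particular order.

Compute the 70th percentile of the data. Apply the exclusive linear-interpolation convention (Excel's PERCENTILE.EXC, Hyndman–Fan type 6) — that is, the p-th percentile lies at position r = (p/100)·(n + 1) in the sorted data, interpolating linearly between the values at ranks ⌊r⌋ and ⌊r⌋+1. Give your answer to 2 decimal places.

10.31

Sorted: 9.2, 9.3, 9.4, 9.6, 9.7, 9.8, 9.9, 10.2, 10.3, 10.4, 10.6, 10.7.
n = 12.
r = (70/100)·(12 + 1) = 9.1.
Rank 9 is 10.3 and rank 10 is 10.4.
Interpolate: 10.3 + 0.1·(10.4 − 10.3) = 10.3 + 0.1·0.1 = 10.31.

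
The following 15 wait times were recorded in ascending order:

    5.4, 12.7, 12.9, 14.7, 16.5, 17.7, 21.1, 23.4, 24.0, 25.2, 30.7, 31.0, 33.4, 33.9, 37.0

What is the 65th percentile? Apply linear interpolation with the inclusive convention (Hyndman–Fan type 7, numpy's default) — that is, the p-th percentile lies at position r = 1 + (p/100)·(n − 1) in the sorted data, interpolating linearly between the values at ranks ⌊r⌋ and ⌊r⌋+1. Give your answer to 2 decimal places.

n = 15.
r = 1 + (65/100)·(15 − 1) = 1 + 9.1 = 10.1.
Rank 10 is 25.2 and rank 11 is 30.7.
Interpolate: 25.2 + 0.1·(30.7 − 25.2) = 25.2 + 0.1·5.5 = 25.75.

25.75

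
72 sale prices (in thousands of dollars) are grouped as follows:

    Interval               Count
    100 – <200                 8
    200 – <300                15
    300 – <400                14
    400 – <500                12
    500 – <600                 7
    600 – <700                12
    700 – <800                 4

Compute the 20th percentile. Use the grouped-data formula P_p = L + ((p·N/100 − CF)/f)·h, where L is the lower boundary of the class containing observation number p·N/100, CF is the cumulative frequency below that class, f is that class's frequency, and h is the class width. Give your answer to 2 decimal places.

N = 72; target position k = 20/100 · 72 = 14.4.
Cumulative frequencies: 8, 23, 37, 49, 56, 68, 72.
Observation 14.4 falls in the class 200 – <300.
L = 200, CF = 8, f = 15, h = 100.
P20 = 200 + ((14.4 − 8)/15)·100 = 200 + 42.6667 = 242.667.

242.67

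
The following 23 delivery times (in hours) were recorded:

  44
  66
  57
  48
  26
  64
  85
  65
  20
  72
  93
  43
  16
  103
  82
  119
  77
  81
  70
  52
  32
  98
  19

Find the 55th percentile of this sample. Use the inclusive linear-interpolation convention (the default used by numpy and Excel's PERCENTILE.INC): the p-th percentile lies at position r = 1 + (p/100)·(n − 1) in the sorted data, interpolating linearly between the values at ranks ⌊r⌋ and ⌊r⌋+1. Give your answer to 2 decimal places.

66.40

Sorted: 16, 19, 20, 26, 32, 43, 44, 48, 52, 57, 64, 65, 66, 70, 72, 77, 81, 82, 85, 93, 98, 103, 119.
n = 23.
r = 1 + (55/100)·(23 − 1) = 1 + 12.1 = 13.1.
Rank 13 is 66 and rank 14 is 70.
Interpolate: 66 + 0.1·(70 − 66) = 66 + 0.1·4 = 66.4.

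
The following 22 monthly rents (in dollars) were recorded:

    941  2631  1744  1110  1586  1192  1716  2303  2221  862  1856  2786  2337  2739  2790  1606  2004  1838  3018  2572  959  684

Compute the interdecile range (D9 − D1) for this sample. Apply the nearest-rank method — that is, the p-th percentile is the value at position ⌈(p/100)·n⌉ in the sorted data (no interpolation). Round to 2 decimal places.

1845.00

Sorted: 684, 862, 941, 959, 1110, 1192, 1586, 1606, 1716, 1744, 1838, 1856, 2004, 2221, 2303, 2337, 2572, 2631, 2739, 2786, 2790, 3018.
n = 22.
P10: rank ⌈10/100·22⌉ = 3 → 941.
P90: rank ⌈90/100·22⌉ = 20 → 2786.
Difference: 2786 − 941 = 1845.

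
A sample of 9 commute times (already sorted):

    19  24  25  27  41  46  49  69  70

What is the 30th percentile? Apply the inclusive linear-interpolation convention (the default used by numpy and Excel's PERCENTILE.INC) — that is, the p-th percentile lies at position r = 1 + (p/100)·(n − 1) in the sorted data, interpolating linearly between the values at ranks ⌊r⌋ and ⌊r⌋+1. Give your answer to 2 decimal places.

25.80

n = 9.
r = 1 + (30/100)·(9 − 1) = 1 + 2.4 = 3.4.
Rank 3 is 25 and rank 4 is 27.
Interpolate: 25 + 0.4·(27 − 25) = 25 + 0.4·2 = 25.8.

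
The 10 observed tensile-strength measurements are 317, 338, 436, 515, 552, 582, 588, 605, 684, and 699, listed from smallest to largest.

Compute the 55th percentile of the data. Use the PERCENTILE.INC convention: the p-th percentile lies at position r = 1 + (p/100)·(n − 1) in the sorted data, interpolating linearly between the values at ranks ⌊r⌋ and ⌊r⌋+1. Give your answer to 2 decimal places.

n = 10.
r = 1 + (55/100)·(10 − 1) = 1 + 4.95 = 5.95.
Rank 5 is 552 and rank 6 is 582.
Interpolate: 552 + 0.95·(582 − 552) = 552 + 0.95·30 = 580.5.

580.50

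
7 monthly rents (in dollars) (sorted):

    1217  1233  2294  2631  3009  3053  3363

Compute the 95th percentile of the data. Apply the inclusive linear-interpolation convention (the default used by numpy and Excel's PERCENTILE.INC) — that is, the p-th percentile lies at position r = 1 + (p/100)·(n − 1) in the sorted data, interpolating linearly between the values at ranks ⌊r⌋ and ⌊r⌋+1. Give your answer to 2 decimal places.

n = 7.
r = 1 + (95/100)·(7 − 1) = 1 + 5.7 = 6.7.
Rank 6 is 3053 and rank 7 is 3363.
Interpolate: 3053 + 0.7·(3363 − 3053) = 3053 + 0.7·310 = 3270.

3270.00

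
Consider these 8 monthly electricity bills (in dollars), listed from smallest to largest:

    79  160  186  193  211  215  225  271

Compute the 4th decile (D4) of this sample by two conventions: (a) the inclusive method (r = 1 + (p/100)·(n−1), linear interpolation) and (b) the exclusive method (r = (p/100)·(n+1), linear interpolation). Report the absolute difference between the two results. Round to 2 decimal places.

n = 8.
(a) r = 3.8; between ranks 3 (186) and 4 (193): 191.6.
(b) r = 3.6; between ranks 3 (186) and 4 (193): 190.2.
|191.6 − 190.2| = 1.4.

1.40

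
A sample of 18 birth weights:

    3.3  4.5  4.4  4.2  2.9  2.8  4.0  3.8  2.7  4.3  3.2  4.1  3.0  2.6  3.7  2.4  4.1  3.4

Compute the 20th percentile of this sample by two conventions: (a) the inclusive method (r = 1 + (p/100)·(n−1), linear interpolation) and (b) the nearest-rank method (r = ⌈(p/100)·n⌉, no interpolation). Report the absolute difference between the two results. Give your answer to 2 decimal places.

0.04

Sorted: 2.4, 2.6, 2.7, 2.8, 2.9, 3.0, 3.2, 3.3, 3.4, 3.7, 3.8, 4.0, 4.1, 4.1, 4.2, 4.3, 4.4, 4.5.
n = 18.
(a) r = 4.4; between ranks 4 (2.8) and 5 (2.9): 2.84.
(b) the nearest-rank method: rank 4 → 2.8.
|2.84 − 2.8| = 0.04.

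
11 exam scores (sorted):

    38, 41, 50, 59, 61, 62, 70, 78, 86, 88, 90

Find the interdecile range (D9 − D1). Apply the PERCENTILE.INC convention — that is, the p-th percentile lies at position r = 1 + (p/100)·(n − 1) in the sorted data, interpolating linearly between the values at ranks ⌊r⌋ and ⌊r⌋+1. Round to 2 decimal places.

47.00

n = 11.
P10: r = 2 (integer) → 41.
P90: r = 10 (integer) → 88.
Difference: 88 − 41 = 47.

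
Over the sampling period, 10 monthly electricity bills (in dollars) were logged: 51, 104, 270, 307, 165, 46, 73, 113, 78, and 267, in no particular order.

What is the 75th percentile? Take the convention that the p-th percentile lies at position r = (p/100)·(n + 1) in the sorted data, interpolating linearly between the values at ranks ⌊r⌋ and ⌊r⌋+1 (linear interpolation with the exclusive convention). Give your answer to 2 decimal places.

Sorted: 46, 51, 73, 78, 104, 113, 165, 267, 270, 307.
n = 10.
r = (75/100)·(10 + 1) = 8.25.
Rank 8 is 267 and rank 9 is 270.
Interpolate: 267 + 0.25·(270 − 267) = 267 + 0.25·3 = 267.75.

267.75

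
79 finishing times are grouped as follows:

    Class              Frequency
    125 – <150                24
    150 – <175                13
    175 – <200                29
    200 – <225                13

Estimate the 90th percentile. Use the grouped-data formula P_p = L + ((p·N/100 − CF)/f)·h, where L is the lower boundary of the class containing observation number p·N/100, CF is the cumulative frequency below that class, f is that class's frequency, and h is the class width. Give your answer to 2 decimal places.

209.81

N = 79; target position k = 90/100 · 79 = 71.1.
Cumulative frequencies: 24, 37, 66, 79.
Observation 71.1 falls in the class 200 – <225.
L = 200, CF = 66, f = 13, h = 25.
P90 = 200 + ((71.1 − 66)/13)·25 = 200 + 9.80769 = 209.808.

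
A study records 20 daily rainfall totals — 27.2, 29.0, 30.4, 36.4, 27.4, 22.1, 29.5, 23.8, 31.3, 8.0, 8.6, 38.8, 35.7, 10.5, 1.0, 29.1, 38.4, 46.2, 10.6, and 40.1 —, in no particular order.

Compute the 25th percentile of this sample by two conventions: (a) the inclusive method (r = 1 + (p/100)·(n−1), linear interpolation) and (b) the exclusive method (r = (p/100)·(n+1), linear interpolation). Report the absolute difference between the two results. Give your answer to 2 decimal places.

5.75

Sorted: 1.0, 8.0, 8.6, 10.5, 10.6, 22.1, 23.8, 27.2, 27.4, 29.0, 29.1, 29.5, 30.4, 31.3, 35.7, 36.4, 38.4, 38.8, 40.1, 46.2.
n = 20.
(a) r = 5.75; between ranks 5 (10.6) and 6 (22.1): 19.225.
(b) r = 5.25; between ranks 5 (10.6) and 6 (22.1): 13.475.
|19.225 − 13.475| = 5.75.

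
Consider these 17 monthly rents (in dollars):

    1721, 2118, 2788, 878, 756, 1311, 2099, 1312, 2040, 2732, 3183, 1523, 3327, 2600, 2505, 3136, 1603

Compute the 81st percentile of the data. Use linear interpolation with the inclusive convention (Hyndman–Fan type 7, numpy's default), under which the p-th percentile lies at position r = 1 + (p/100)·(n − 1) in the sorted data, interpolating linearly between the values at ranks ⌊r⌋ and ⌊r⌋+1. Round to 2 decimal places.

Sorted: 756, 878, 1311, 1312, 1523, 1603, 1721, 2040, 2099, 2118, 2505, 2600, 2732, 2788, 3136, 3183, 3327.
n = 17.
r = 1 + (81/100)·(17 − 1) = 1 + 12.96 = 13.96.
Rank 13 is 2732 and rank 14 is 2788.
Interpolate: 2732 + 0.96·(2788 − 2732) = 2732 + 0.96·56 = 2785.76.

2785.76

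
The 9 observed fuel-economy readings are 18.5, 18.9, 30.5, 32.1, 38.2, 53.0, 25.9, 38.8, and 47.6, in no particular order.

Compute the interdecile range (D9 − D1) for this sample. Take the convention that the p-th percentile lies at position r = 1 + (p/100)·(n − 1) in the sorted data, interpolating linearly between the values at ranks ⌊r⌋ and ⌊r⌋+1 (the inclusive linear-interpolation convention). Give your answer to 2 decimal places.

Sorted: 18.5, 18.9, 25.9, 30.5, 32.1, 38.2, 38.8, 47.6, 53.0.
n = 9.
P10: r = 1.8; ranks 1–2 are 18.5, 18.9; interpolating gives 18.82.
P90: r = 8.2; ranks 8–9 are 47.6, 53.0; interpolating gives 48.68.
Difference: 48.68 − 18.82 = 29.86.

29.86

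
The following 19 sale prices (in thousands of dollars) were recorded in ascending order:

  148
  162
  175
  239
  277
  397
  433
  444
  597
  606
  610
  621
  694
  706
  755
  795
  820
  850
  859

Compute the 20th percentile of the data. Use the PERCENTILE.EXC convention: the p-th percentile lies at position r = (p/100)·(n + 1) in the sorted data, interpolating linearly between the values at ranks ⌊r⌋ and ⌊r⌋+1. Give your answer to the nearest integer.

239

n = 19.
r = (20/100)·(19 + 1) = 4.
r is an integer, so P20 is the value at rank 4: 239.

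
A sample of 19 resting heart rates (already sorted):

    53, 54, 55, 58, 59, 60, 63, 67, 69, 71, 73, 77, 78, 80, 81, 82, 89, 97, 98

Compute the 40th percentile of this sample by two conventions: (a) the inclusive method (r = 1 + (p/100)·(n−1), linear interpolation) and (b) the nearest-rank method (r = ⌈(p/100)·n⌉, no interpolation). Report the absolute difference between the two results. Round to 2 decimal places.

n = 19.
(a) r = 8.2; between ranks 8 (67) and 9 (69): 67.4.
(b) the nearest-rank method: rank 8 → 67.
|67.4 − 67| = 0.4.

0.40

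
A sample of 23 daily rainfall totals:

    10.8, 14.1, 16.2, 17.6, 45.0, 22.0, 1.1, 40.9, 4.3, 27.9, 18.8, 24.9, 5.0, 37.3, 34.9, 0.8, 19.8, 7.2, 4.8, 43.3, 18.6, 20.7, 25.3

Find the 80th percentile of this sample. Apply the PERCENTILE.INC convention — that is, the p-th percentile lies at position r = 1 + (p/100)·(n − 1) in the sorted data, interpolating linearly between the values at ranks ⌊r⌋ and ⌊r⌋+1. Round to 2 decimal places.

32.10

Sorted: 0.8, 1.1, 4.3, 4.8, 5.0, 7.2, 10.8, 14.1, 16.2, 17.6, 18.6, 18.8, 19.8, 20.7, 22.0, 24.9, 25.3, 27.9, 34.9, 37.3, 40.9, 43.3, 45.0.
n = 23.
r = 1 + (80/100)·(23 − 1) = 1 + 17.6 = 18.6.
Rank 18 is 27.9 and rank 19 is 34.9.
Interpolate: 27.9 + 0.6·(34.9 − 27.9) = 27.9 + 0.6·7 = 32.1.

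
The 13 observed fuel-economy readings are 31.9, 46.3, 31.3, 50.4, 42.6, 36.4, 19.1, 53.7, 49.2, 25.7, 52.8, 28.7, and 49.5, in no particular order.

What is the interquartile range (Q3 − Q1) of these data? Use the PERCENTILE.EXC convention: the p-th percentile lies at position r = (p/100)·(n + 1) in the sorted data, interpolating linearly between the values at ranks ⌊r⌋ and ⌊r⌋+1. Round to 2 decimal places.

Sorted: 19.1, 25.7, 28.7, 31.3, 31.9, 36.4, 42.6, 46.3, 49.2, 49.5, 50.4, 52.8, 53.7.
n = 13.
P25: r = 3.5; ranks 3–4 are 28.7, 31.3; interpolating gives 30.
P75: r = 10.5; ranks 10–11 are 49.5, 50.4; interpolating gives 49.95.
Difference: 49.95 − 30 = 19.95.

19.95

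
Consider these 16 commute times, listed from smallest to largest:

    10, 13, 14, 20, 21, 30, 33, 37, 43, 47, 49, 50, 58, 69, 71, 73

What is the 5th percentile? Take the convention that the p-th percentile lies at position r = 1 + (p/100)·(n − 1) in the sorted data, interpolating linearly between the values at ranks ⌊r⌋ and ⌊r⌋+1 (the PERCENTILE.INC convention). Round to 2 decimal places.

12.25

n = 16.
r = 1 + (5/100)·(16 − 1) = 1 + 0.75 = 1.75.
Rank 1 is 10 and rank 2 is 13.
Interpolate: 10 + 0.75·(13 − 10) = 10 + 0.75·3 = 12.25.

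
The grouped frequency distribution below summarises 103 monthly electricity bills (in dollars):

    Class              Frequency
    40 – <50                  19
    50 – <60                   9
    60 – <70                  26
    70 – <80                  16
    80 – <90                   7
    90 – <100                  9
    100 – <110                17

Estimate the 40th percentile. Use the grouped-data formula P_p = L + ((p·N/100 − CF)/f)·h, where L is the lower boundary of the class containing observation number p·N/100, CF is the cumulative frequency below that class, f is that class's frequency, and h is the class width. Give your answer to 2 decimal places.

65.08

N = 103; target position k = 40/100 · 103 = 41.2.
Cumulative frequencies: 19, 28, 54, 70, 77, 86, 103.
Observation 41.2 falls in the class 60 – <70.
L = 60, CF = 28, f = 26, h = 10.
P40 = 60 + ((41.2 − 28)/26)·10 = 60 + 5.07692 = 65.0769.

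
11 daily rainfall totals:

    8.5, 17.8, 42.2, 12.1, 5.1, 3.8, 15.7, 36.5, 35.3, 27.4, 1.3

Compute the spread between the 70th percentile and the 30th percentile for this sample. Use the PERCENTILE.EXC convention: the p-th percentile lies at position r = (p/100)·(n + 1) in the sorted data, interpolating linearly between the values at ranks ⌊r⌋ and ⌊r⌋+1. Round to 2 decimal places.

23.42

Sorted: 1.3, 3.8, 5.1, 8.5, 12.1, 15.7, 17.8, 27.4, 35.3, 36.5, 42.2.
n = 11.
P30: r = 3.6; ranks 3–4 are 5.1, 8.5; interpolating gives 7.14.
P70: r = 8.4; ranks 8–9 are 27.4, 35.3; interpolating gives 30.56.
Difference: 30.56 − 7.14 = 23.42.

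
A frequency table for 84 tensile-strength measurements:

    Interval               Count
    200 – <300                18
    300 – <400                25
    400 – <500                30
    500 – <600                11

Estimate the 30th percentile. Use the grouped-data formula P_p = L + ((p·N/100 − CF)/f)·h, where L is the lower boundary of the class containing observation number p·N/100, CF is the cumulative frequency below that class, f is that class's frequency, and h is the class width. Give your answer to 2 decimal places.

N = 84; target position k = 30/100 · 84 = 25.2.
Cumulative frequencies: 18, 43, 73, 84.
Observation 25.2 falls in the class 300 – <400.
L = 300, CF = 18, f = 25, h = 100.
P30 = 300 + ((25.2 − 18)/25)·100 = 300 + 28.8 = 328.8.

328.80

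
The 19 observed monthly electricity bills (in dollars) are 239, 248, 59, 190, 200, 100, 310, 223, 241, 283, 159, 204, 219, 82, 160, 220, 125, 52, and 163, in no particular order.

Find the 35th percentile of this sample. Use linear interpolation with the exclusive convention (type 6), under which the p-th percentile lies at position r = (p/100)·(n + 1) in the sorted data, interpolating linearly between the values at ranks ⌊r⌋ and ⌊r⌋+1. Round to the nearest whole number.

Sorted: 52, 59, 82, 100, 125, 159, 160, 163, 190, 200, 204, 219, 220, 223, 239, 241, 248, 283, 310.
n = 19.
r = (35/100)·(19 + 1) = 7.
r is an integer, so P35 is the value at rank 7: 160.

160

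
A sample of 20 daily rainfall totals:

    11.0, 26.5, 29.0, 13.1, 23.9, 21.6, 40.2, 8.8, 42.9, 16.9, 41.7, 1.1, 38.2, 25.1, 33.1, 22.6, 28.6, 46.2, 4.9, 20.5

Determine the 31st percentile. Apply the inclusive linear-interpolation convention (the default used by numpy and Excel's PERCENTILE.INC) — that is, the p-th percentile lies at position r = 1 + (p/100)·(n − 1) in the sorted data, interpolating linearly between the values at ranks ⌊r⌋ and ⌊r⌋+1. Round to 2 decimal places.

20.10

Sorted: 1.1, 4.9, 8.8, 11.0, 13.1, 16.9, 20.5, 21.6, 22.6, 23.9, 25.1, 26.5, 28.6, 29.0, 33.1, 38.2, 40.2, 41.7, 42.9, 46.2.
n = 20.
r = 1 + (31/100)·(20 − 1) = 1 + 5.89 = 6.89.
Rank 6 is 16.9 and rank 7 is 20.5.
Interpolate: 16.9 + 0.89·(20.5 − 16.9) = 16.9 + 0.89·3.6 = 20.104.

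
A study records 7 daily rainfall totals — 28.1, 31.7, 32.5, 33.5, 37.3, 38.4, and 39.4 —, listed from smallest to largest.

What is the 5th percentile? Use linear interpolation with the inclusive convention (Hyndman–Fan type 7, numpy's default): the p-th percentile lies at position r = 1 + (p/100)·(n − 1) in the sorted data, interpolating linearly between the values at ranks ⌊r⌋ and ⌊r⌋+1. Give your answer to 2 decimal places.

29.18

n = 7.
r = 1 + (5/100)·(7 − 1) = 1 + 0.3 = 1.3.
Rank 1 is 28.1 and rank 2 is 31.7.
Interpolate: 28.1 + 0.3·(31.7 − 28.1) = 28.1 + 0.3·3.6 = 29.18.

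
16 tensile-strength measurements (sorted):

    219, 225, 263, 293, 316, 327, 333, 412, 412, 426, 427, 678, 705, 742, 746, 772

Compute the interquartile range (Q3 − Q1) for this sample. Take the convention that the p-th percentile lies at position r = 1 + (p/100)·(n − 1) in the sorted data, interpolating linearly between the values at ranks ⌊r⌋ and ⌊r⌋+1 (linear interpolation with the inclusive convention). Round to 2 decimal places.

n = 16.
P25: r = 4.75; ranks 4–5 are 293, 316; interpolating gives 310.25.
P75: r = 12.25; ranks 12–13 are 678, 705; interpolating gives 684.75.
Difference: 684.75 − 310.25 = 374.5.

374.50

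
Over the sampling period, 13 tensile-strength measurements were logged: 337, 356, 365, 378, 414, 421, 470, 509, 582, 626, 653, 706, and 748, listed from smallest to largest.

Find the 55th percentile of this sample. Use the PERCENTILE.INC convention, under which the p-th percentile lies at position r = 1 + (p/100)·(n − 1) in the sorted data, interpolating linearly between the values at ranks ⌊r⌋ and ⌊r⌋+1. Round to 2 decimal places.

493.40

n = 13.
r = 1 + (55/100)·(13 − 1) = 1 + 6.6 = 7.6.
Rank 7 is 470 and rank 8 is 509.
Interpolate: 470 + 0.6·(509 − 470) = 470 + 0.6·39 = 493.4.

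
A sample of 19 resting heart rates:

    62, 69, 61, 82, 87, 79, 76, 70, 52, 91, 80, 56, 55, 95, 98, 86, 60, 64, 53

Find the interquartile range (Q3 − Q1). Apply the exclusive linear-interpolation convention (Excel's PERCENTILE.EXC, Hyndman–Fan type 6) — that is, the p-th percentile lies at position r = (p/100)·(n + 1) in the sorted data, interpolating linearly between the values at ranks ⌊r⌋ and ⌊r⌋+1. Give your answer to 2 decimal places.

Sorted: 52, 53, 55, 56, 60, 61, 62, 64, 69, 70, 76, 79, 80, 82, 86, 87, 91, 95, 98.
n = 19.
P25: r = 5 (integer) → 60.
P75: r = 15 (integer) → 86.
Difference: 86 − 60 = 26.

26.00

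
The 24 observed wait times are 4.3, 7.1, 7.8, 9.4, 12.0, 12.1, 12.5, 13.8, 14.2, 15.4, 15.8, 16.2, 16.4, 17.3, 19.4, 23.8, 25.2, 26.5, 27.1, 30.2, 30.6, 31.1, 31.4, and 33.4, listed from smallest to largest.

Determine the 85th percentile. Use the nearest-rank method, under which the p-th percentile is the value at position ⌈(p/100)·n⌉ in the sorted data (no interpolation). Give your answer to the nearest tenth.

30.6

n = 24.
Position = ⌈85/100 · 24⌉ = ⌈20.4⌉ = 21.
The value at rank 21 is 30.6.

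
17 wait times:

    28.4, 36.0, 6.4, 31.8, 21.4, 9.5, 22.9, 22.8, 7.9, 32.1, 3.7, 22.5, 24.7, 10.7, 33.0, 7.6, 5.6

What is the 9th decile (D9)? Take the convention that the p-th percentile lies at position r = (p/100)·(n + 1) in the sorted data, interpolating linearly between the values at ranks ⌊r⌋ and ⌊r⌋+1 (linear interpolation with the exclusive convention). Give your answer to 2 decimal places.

33.60

Sorted: 3.7, 5.6, 6.4, 7.6, 7.9, 9.5, 10.7, 21.4, 22.5, 22.8, 22.9, 24.7, 28.4, 31.8, 32.1, 33.0, 36.0.
n = 17.
r = (90/100)·(17 + 1) = 16.2.
Rank 16 is 33.0 and rank 17 is 36.0.
Interpolate: 33.0 + 0.2·(36.0 − 33.0) = 33.0 + 0.2·3 = 33.6.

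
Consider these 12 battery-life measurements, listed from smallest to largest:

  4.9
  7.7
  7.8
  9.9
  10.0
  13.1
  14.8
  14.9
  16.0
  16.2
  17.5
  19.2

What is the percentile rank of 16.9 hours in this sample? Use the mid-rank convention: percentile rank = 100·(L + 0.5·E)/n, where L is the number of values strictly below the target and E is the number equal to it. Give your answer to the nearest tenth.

83.3

Count below 16.9: L = 10; count equal: E = 0; n = 12.
Percentile rank = 100·(10 + 0.5·0)/12 = 100·10/12 = 83.33.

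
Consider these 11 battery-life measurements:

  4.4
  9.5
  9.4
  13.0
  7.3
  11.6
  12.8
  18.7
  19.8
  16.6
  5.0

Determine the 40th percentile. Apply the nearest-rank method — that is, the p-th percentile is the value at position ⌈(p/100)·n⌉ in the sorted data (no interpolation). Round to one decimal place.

9.5

Sorted: 4.4, 5.0, 7.3, 9.4, 9.5, 11.6, 12.8, 13.0, 16.6, 18.7, 19.8.
n = 11.
Position = ⌈40/100 · 11⌉ = ⌈4.4⌉ = 5.
The value at rank 5 is 9.5.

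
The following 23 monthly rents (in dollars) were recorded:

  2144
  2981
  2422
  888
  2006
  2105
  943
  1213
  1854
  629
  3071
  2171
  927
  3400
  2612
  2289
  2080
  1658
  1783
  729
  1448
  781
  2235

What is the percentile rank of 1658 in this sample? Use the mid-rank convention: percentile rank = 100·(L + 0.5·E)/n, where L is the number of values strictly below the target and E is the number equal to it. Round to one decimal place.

37.0

Sorted: 629, 729, 781, 888, 927, 943, 1213, 1448, 1658, 1783, 1854, 2006, 2080, 2105, 2144, 2171, 2235, 2289, 2422, 2612, 2981, 3071, 3400.
Count below 1658: L = 8; count equal: E = 1; n = 23.
Percentile rank = 100·(8 + 0.5·1)/23 = 100·8.5/23 = 36.96.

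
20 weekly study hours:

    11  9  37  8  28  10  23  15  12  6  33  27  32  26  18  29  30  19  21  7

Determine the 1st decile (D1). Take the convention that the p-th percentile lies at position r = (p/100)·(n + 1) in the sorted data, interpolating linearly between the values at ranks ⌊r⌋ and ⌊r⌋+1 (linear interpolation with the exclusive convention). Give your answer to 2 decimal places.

7.10

Sorted: 6, 7, 8, 9, 10, 11, 12, 15, 18, 19, 21, 23, 26, 27, 28, 29, 30, 32, 33, 37.
n = 20.
r = (10/100)·(20 + 1) = 2.1.
Rank 2 is 7 and rank 3 is 8.
Interpolate: 7 + 0.1·(8 − 7) = 7 + 0.1·1 = 7.1.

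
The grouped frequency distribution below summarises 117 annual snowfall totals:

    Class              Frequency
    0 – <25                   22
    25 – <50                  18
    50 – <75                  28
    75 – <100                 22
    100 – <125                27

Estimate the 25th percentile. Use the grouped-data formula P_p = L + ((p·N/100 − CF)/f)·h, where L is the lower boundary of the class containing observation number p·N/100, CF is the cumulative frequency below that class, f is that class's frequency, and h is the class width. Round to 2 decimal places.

N = 117; target position k = 25/100 · 117 = 29.25.
Cumulative frequencies: 22, 40, 68, 90, 117.
Observation 29.25 falls in the class 25 – <50.
L = 25, CF = 22, f = 18, h = 25.
P25 = 25 + ((29.25 − 22)/18)·25 = 25 + 10.0694 = 35.0694.

35.07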